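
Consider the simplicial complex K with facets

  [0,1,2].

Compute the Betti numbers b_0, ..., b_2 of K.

b_0 = 1, b_1 = 0, b_2 = 0.

Take the total order 0 < 1 < 2 on the vertex set. Then K (dimension 2) consists of the simplices:

  0-simplices (3): [0], [1], [2]
  1-simplices (3): [0,1], [0,2], [1,2]
  2-simplices (1): [0,1,2]

so the chain groups are C_0 ≅ Z^3, C_1 ≅ Z^3, C_2 ≅ Z^1.

The boundary map ∂_1: C_1 → C_0 maps an edge to its endpoints' difference, ∂[p,q] = q − p.
The 3×3 boundary matrix has rank 2 and Smith normal form diag(1,1).

The boundary map ∂_2: C_2 → C_1 sends each 2-simplex [p,q,r] to [q,r] − [p,r] + [p,q]. For instance
  ∂[0,1,2] = [1,2] − [0,2] + [0,1].
The resulting 3×1 matrix has rank 1, and its Smith normal form has invariant factors (1).

From H_k ≅ ker(∂_k) / im(∂_{k+1}) we obtain:

  H_0: rank C_0 − rank ∂_1 = 3 − 2 = 1, and the invariant factors of ∂_1 are all 1, so H_0 ≅ Z.
  H_1: rank ker ∂_1 − rank ∂_2 = (3 − 2) − 1 = 0, and the invariant factors of ∂_2 are all 1, so H_1 ≅ 0.
  H_2: rank ker ∂_2 − rank ∂_3 = (1 − 1) − 0 = 0, and there is no ∂_3, so H_2 ≅ 0.

Hence the Betti numbers are b_0 = 1, b_1 = 0, b_2 = 0.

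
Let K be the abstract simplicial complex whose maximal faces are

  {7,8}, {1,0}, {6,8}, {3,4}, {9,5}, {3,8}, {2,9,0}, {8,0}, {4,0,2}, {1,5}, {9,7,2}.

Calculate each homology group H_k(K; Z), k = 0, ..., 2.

H_0 = Z,  H_1 = Z^3,  H_2 = 0.

We work with the vertex ordering 0 < 1 < 2 < 3 < 4 < 5 < 6 < 7 < 8 < 9. The simplices of K, each written with vertices in increasing order, are:

  0-simplices (10): [0], [1], [2], [3], [4], [5], [6], [7], [8], [9]
  1-simplices (15): [0,1], [0,2], [0,4], [0,8], [0,9], [1,5], [2,4], [2,7], [2,9], [3,4], [3,8], [5,9], [6,8], [7,8], [7,9]
  2-simplices (3): [0,2,4], [0,2,9], [2,7,9]

Hence C_0 ≅ Z^10, C_1 ≅ Z^15, C_2 ≅ Z^3.

Boundary ∂_1: C_1 → C_0 maps an edge to its endpoints' difference, ∂[p,q] = q − p. For instance
  ∂[0,9] = [9] − [0].
This gives a 10×15 integer matrix of rank 9; reducing to Smith normal form yields diagonal entries (1,1,1,1,1,1,1,1,1).

∂_2: C_2 → C_1 acts by ∂[p,q,r] = [q,r] − [p,r] + [p,q]. For instance
  ∂[0,2,9] = [2,9] − [0,9] + [0,2],
  ∂[0,2,4] = [2,4] − [0,4] + [0,2].
As a 15×3 matrix over Z this has rank 3, with invariant factors (1,1,1).

Now H_k = ker ∂_k / im ∂_{k+1}, so:

  H_0: rank C_0 − rank ∂_1 = 10 − 9 = 1, and the invariant factors of ∂_1 are all 1, so H_0 ≅ Z.
  H_1: rank ker ∂_1 − rank ∂_2 = (15 − 9) − 3 = 3, and the invariant factors of ∂_2 are all 1, so H_1 ≅ Z^3.
  H_2: rank ker ∂_2 − rank ∂_3 = (3 − 3) − 0 = 0, and there is no ∂_3, so H_2 ≅ 0.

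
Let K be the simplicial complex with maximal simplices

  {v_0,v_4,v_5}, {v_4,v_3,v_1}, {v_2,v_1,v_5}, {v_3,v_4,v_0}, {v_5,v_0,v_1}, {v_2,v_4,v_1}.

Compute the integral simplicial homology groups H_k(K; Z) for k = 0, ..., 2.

We work with the vertex ordering v_0 < v_1 < v_2 < v_3 < v_4 < v_5. The simplices of K, each written with vertices in increasing order, are:

  0-simplices (6): [v_0], [v_1], [v_2], [v_3], [v_4], [v_5]
  1-simplices (12): [v_0,v_1], [v_0,v_3], [v_0,v_4], [v_0,v_5], [v_1,v_2], [v_1,v_3], [v_1,v_4], [v_1,v_5], [v_2,v_4], [v_2,v_5], [v_3,v_4], [v_4,v_5]
  2-simplices (6): [v_0,v_1,v_5], [v_0,v_3,v_4], [v_0,v_4,v_5], [v_1,v_2,v_4], [v_1,v_2,v_5], [v_1,v_3,v_4]

Hence C_0 ≅ Z^6, C_1 ≅ Z^12, C_2 ≅ Z^6.

Boundary ∂_1: C_1 → C_0 sends each edge [p,q] (with p < q) to q − p.
This gives a 6×12 integer matrix of rank 5; reducing to Smith normal form yields diagonal entries (1,1,1,1,1).

Boundary ∂_2: C_2 → C_1 sends each 2-simplex [p,q,r] to [q,r] − [p,r] + [p,q]. For instance
  ∂[v_0,v_1,v_5] = [v_1,v_5] − [v_0,v_5] + [v_0,v_1],
  ∂[v_1,v_3,v_4] = [v_3,v_4] − [v_1,v_4] + [v_1,v_3].
The 12×6 boundary matrix has rank 6 and Smith normal form diag(1,1,1,1,1,1).

Reading off H_k = ker ∂_k / im ∂_{k+1}:

  H_0: rank C_0 − rank ∂_1 = 6 − 5 = 1, and the invariant factors of ∂_1 are all 1, so H_0 = Z.
  H_1: rank ker ∂_1 − rank ∂_2 = (12 − 5) − 6 = 1, and the invariant factors of ∂_2 are all 1, so H_1 = Z.
  H_2: rank ker ∂_2 − rank ∂_3 = (6 − 6) − 0 = 0, and there is no ∂_3, so H_2 = 0.

As a check, the Euler characteristic is 6 − 12 + 6 = 0, which agrees with 1 − 1 + 0 = 0.

H_0 = Z,  H_1 = Z,  H_2 = 0.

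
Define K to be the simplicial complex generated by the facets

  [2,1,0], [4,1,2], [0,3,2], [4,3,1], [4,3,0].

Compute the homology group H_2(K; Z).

H_2 ≅ 0.

Fix the vertex order 0 < 1 < 2 < 3 < 4 and write every simplex with vertices in increasing order. Then dim K = 2 and the simplices of K are:

  0-simplices (5): [0], [1], [2], [3], [4]
  1-simplices (10): [0,1], [0,2], [0,3], [0,4], [1,2], [1,3], [1,4], [2,3], [2,4], [3,4]
  2-simplices (5): [0,1,2], [0,2,3], [0,3,4], [1,2,4], [1,3,4]

giving chain groups C_0 ≅ Z^5, C_1 ≅ Z^10, C_2 ≅ Z^5.

∂_1: C_1 → C_0 sends each edge [p,q] (with p < q) to q − p.
This gives a 5×10 integer matrix of rank 4; reducing to Smith normal form yields diagonal entries (1,1,1,1).

The boundary map ∂_2: C_2 → C_1 maps a triangle to the signed sum of its edges. For instance
  ∂[1,2,4] = [2,4] − [1,4] + [1,2],
  ∂[0,1,2] = [1,2] − [0,2] + [0,1].
The 10×5 boundary matrix has rank 5 and Smith normal form diag(1,1,1,1,1).

Reading off H_k = ker ∂_k / im ∂_{k+1}:

  H_2: rank ker ∂_2 − rank ∂_3 = (5 − 5) − 0 = 0, and there is no ∂_3, so H_2 ≅ 0.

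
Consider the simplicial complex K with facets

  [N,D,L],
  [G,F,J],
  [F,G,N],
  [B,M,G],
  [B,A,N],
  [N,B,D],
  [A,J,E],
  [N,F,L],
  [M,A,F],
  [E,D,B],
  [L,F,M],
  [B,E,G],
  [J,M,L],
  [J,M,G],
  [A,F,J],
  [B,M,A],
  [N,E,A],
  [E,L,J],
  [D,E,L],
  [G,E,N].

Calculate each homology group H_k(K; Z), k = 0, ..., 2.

H_0 = Z,  H_1 = Z ⊕ Z/2Z,  H_2 = 0.

Take the total order A < B < D < E < F < G < J < L < M < N on the vertex set. Then K (dimension 2) consists of the simplices:

  0-simplices (10): A, B, D, E, F, G, J, L, M, N
  1-simplices (30): AB, AE, AF, AJ, AM, AN, BD, BE, BG, BM, BN, DE, DL, DN, EG, EJ, EL, EN, FG, FJ, FL, FM, FN, GJ, GM, GN, JL, JM, LM, LN
  2-simplices (20): ABM, ABN, AEJ, AEN, AFJ, AFM, BDE, BDN, BEG, BGM, DEL, DLN, EGN, EJL, FGJ, FGN, FLM, FLN, GJM, JLM

so the chain groups are C_0 ≅ Z^10, C_1 ≅ Z^30, C_2 ≅ Z^20.

The boundary map ∂_1: C_1 → C_0 sends each edge [p,q] (with p < q) to q − p. For instance
  ∂JL = L − J.
As a 10×30 matrix over Z this has rank 9, with invariant factors (1,1,1,1,1,1,1,1,1).

∂_2: C_2 → C_1 sends each 2-simplex [p,q,r] to [q,r] − [p,r] + [p,q]. For instance
  ∂JLM = LM − JM + JL,
  ∂EJL = JL − EL + EJ.
This gives a 30×20 integer matrix of rank 20; reducing to Smith normal form yields diagonal entries (1,1,1,1,1,1,1,1,1,1,1,1,1,1,1,1,1,1,1,2).

Now H_k = ker ∂_k / im ∂_{k+1}, so:

  H_0: rank C_0 − rank ∂_1 = 10 − 9 = 1, and the invariant factors of ∂_1 are all 1, so H_0 = Z.
  H_1: rank ker ∂_1 − rank ∂_2 = (30 − 9) − 20 = 1, and ∂_2 has invariant factor 2 > 1, so H_1 = Z ⊕ Z/2Z.
  H_2: rank ker ∂_2 − rank ∂_3 = (20 − 20) − 0 = 0, and there is no ∂_3, so H_2 = 0.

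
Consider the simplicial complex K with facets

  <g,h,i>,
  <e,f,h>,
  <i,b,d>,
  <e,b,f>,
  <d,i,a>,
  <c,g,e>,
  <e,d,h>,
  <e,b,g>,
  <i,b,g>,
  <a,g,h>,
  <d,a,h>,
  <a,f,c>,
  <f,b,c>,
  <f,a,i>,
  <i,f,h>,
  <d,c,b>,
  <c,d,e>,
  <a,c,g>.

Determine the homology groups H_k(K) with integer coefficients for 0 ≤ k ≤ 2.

H_0 = Z,  H_1 = Z ⊕ Z/2,  H_2 = 0.

Fix the vertex order a < b < c < d < e < f < g < h < i and write every simplex with vertices in increasing order. Then dim K = 2 and the simplices of K are:

  0-simplices (9): a, b, c, d, e, f, g, h, i
  1-simplices (27): ac, ad, af, ag, ah, ai, bc, bd, be, bf, bg, bi, cd, ce, cf, cg, de, dh, di, ef, eg, eh, fh, fi, gh, gi, hi
  2-simplices (18): acf, acg, adh, adi, afi, agh, bcd, bcf, bdi, bef, beg, bgi, cde, ceg, deh, efh, fhi, ghi

so the chain groups are C_0 ≅ Z^9, C_1 ≅ Z^27, C_2 ≅ Z^18.

The boundary map ∂_1: C_1 → C_0 maps an edge to its endpoints' difference, ∂[p,q] = q − p.
As a 9×27 matrix over Z this has rank 8, with invariant factors (1,1,1,1,1,1,1,1).

Boundary ∂_2: C_2 → C_1 sends each 2-simplex [p,q,r] to [q,r] − [p,r] + [p,q]. For instance
  ∂beg = eg − bg + be,
  ∂bef = ef − bf + be.
As a 27×18 matrix over Z this has rank 18, with invariant factors (1,1,1,1,1,1,1,1,1,1,1,1,1,1,1,1,1,2).

Now H_k = ker ∂_k / im ∂_{k+1}, so:

  H_0: rank C_0 − rank ∂_1 = 9 − 8 = 1, and the invariant factors of ∂_1 are all 1, so H_0 ≅ Z.
  H_1: rank ker ∂_1 − rank ∂_2 = (27 − 8) − 18 = 1, and ∂_2 has invariant factor 2 > 1, so H_1 ≅ Z ⊕ Z/2.
  H_2: rank ker ∂_2 − rank ∂_3 = (18 − 18) − 0 = 0, and there is no ∂_3, so H_2 ≅ 0.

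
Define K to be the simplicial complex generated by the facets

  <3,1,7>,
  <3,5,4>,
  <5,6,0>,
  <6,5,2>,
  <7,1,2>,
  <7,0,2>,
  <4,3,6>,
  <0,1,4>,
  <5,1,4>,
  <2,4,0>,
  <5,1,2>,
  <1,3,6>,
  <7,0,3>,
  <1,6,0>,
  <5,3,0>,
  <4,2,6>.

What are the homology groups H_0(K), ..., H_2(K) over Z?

Fix the vertex order 0 < 1 < 2 < 3 < 4 < 5 < 6 < 7 and write every simplex with vertices in increasing order. Then dim K = 2 and the simplices of K are:

  0-simplices (8): [0], [1], [2], [3], [4], [5], [6], [7]
  1-simplices (24): (24 of them)
  2-simplices (16): [0,1,4], [0,1,6], [0,2,4], [0,2,7], [0,3,5], [0,3,7], [0,5,6], [1,2,5], [1,2,7], [1,3,6], [1,3,7], [1,4,5], [2,4,6], [2,5,6], [3,4,5], [3,4,6]

so the chain groups are C_0 ≅ Z^8, C_1 ≅ Z^24, C_2 ≅ Z^16.

∂_1: C_1 → C_0 maps an edge to its endpoints' difference, ∂[p,q] = q − p. For instance
  ∂[0,3] = [3] − [0].
This gives a 8×24 integer matrix of rank 7; reducing to Smith normal form yields diagonal entries (1,1,1,1,1,1,1).

The boundary map ∂_2: C_2 → C_1 acts by ∂[p,q,r] = [q,r] − [p,r] + [p,q]. For instance
  ∂[1,3,6] = [3,6] − [1,6] + [1,3],
  ∂[2,5,6] = [5,6] − [2,6] + [2,5].
The 24×16 boundary matrix has rank 15 and Smith normal form diag(1,1,1,1,1,1,1,1,1,1,1,1,1,1,1).

Now H_k = ker ∂_k / im ∂_{k+1}, so:

  H_0: rank C_0 − rank ∂_1 = 8 − 7 = 1, and the invariant factors of ∂_1 are all 1, so H_0 = Z.
  H_1: rank ker ∂_1 − rank ∂_2 = (24 − 7) − 15 = 2, and the invariant factors of ∂_2 are all 1, so H_1 = Z^2.
  H_2: rank ker ∂_2 − rank ∂_3 = (16 − 15) − 0 = 1, and there is no ∂_3, so H_2 = Z.

H_0 = Z,  H_1 = Z^2,  H_2 = Z.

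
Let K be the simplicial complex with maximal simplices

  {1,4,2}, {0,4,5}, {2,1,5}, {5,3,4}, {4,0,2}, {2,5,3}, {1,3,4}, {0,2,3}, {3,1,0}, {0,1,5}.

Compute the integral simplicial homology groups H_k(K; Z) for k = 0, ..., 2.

H_0 ≅ Z,  H_1 ≅ Z/2,  H_2 = 0.

We work with the vertex ordering 0 < 1 < 2 < 3 < 4 < 5. The simplices of K, each written with vertices in increasing order, are:

  0-simplices (6): [0], [1], [2], [3], [4], [5]
  1-simplices (15): [0,1], [0,2], [0,3], [0,4], [0,5], [1,2], [1,3], [1,4], [1,5], [2,3], [2,4], [2,5], [3,4], [3,5], [4,5]
  2-simplices (10): [0,1,3], [0,1,5], [0,2,3], [0,2,4], [0,4,5], [1,2,4], [1,2,5], [1,3,4], [2,3,5], [3,4,5]

giving chain groups C_0 ≅ Z^6, C_1 ≅ Z^15, C_2 ≅ Z^10.

∂_1: C_1 → C_0 is given by ∂[p,q] = [q] − [p]. For instance
  ∂[1,2] = [2] − [1].
The resulting 6×15 matrix has rank 5, and its Smith normal form has invariant factors (1,1,1,1,1).

∂_2: C_2 → C_1 maps a triangle to the signed sum of its edges. For instance
  ∂[0,2,3] = [2,3] − [0,3] + [0,2],
  ∂[1,2,5] = [2,5] − [1,5] + [1,2].
The resulting 15×10 matrix has rank 10, and its Smith normal form has invariant factors (1,1,1,1,1,1,1,1,1,2).

Now H_k = ker ∂_k / im ∂_{k+1}, so:

  H_0: rank C_0 − rank ∂_1 = 6 − 5 = 1, and the invariant factors of ∂_1 are all 1, so H_0 = Z.
  H_1: rank ker ∂_1 − rank ∂_2 = (15 − 5) − 10 = 0, and ∂_2 has invariant factor 2 > 1, so H_1 = Z/2.
  H_2: rank ker ∂_2 − rank ∂_3 = (10 − 10) − 0 = 0, and there is no ∂_3, so H_2 = 0.

As a check, the Euler characteristic is 6 − 15 + 10 = 1, which agrees with 1 − 0 + 0 = 1.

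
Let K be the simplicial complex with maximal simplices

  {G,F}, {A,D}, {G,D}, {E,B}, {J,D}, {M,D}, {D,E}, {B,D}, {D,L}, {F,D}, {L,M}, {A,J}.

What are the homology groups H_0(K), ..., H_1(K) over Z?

H_0 = Z,  H_1 = Z^4.

Take the total order A < B < D < E < F < G < J < L < M on the vertex set. Then K (dimension 1) consists of the simplices:

  0-simplices (9): A, B, D, E, F, G, J, L, M
  1-simplices (12): AD, AJ, BD, BE, DE, DF, DG, DJ, DL, DM, FG, LM

so the chain groups are C_0 ≅ Z^9, C_1 ≅ Z^12.

∂_1: C_1 → C_0 maps an edge to its endpoints' difference, ∂[p,q] = q − p. For instance
  ∂DG = G − D.
This gives a 9×12 integer matrix of rank 8; reducing to Smith normal form yields diagonal entries (1,1,1,1,1,1,1,1).

From H_k ≅ ker(∂_k) / im(∂_{k+1}) we obtain:

  H_0: rank C_0 − rank ∂_1 = 9 − 8 = 1, and the invariant factors of ∂_1 are all 1, so H_0 ≅ Z.
  H_1: rank ker ∂_1 − rank ∂_2 = (12 − 8) − 0 = 4, and there is no ∂_2, so H_1 ≅ Z^4.

(K is a triangulation of a wedge of 4 circles.)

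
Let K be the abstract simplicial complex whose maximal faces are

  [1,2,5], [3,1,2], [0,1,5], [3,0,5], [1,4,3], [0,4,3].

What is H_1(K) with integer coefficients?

K has 6 vertices, 12 edges, 6 triangles.
rank ∂_1 = 5, rank ∂_2 = 6 ⇒ b_1 = 12 − 5 − 6 = 1; all invariant factors of ∂_2 are 1 so no torsion. So H_1 ≅ Z.

H_1 = Z.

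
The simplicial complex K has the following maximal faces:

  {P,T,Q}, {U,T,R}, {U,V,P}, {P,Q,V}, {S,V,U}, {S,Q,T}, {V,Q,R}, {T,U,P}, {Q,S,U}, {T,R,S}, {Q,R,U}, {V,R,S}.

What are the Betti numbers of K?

Order the vertices as P < Q < R < S < T < U < V. Listing each simplex with vertices in this order, K has dimension 2 with simplices:

  0-simplices (7): P, Q, R, S, T, U, V
  1-simplices (18): PQ, PT, PU, PV, QR, QS, QT, QU, QV, RS, RT, RU, RV, ST, SU, SV, TU, UV
  2-simplices (12): PQT, PQV, PTU, PUV, QRU, QRV, QST, QSU, RST, RSV, RTU, SUV

giving chain groups C_0 ≅ Z^7, C_1 ≅ Z^18, C_2 ≅ Z^12.

The boundary map ∂_1: C_1 → C_0 maps an edge to its endpoints' difference, ∂[p,q] = q − p.
The 7×18 boundary matrix has rank 6 and Smith normal form diag(1,1,1,1,1,1).

Boundary ∂_2: C_2 → C_1 maps a triangle to the signed sum of its edges. For instance
  ∂RTU = TU − RU + RT,
  ∂QSU = SU − QU + QS.
As a 18×12 matrix over Z this has rank 12, with invariant factors (1,1,1,1,1,1,1,1,1,1,1,2).

From H_k ≅ ker(∂_k) / im(∂_{k+1}) we obtain:

  H_0: rank C_0 − rank ∂_1 = 7 − 6 = 1, and the invariant factors of ∂_1 are all 1, so H_0 = Z.
  H_1: rank ker ∂_1 − rank ∂_2 = (18 − 6) − 12 = 0, and ∂_2 has invariant factor 2 > 1, so H_1 = Z/2.
  H_2: rank ker ∂_2 − rank ∂_3 = (12 − 12) − 0 = 0, and there is no ∂_3, so H_2 = 0.

As a check, the Euler characteristic is 7 − 18 + 12 = 1, which agrees with 1 − 0 + 0 = 1.
(K is a triangulation of the real projective plane RP^2.)

Hence the Betti numbers are b_0 = 1, b_1 = 0, b_2 = 0.

b_0 = 1, b_1 = 0, b_2 = 0.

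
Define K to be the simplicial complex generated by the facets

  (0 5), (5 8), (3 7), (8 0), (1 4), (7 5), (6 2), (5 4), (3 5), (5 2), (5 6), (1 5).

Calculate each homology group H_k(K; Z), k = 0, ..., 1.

H_0 = Z,  H_1 = Z^4.

Take the total order 0 < 1 < 2 < 3 < 4 < 5 < 6 < 7 < 8 on the vertex set. Then K (dimension 1) consists of the simplices:

  0-simplices (9): [0], [1], [2], [3], [4], [5], [6], [7], [8]
  1-simplices (12): [0,5], [0,8], [1,4], [1,5], [2,5], [2,6], [3,5], [3,7], [4,5], [5,6], [5,7], [5,8]

Hence C_0 ≅ Z^9, C_1 ≅ Z^12.

Boundary ∂_1: C_1 → C_0 maps an edge to its endpoints' difference, ∂[p,q] = q − p.
As a 9×12 matrix over Z this has rank 8, with invariant factors (1,1,1,1,1,1,1,1).

Now H_k = ker ∂_k / im ∂_{k+1}, so:

  H_0: rank C_0 − rank ∂_1 = 9 − 8 = 1, and the invariant factors of ∂_1 are all 1, so H_0 ≅ Z.
  H_1: rank ker ∂_1 − rank ∂_2 = (12 − 8) − 0 = 4, and there is no ∂_2, so H_1 ≅ Z^4.

(K is a triangulation of a wedge of 4 circles.)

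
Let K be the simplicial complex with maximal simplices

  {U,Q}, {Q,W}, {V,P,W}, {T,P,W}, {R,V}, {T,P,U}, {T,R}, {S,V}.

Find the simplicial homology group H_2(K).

We work with the vertex ordering P < Q < R < S < T < U < V < W. The simplices of K, each written with vertices in increasing order, are:

  0-simplices (8): P, Q, R, S, T, U, V, W
  1-simplices (12): PT, PU, PV, PW, QU, QW, RT, RV, SV, TU, TW, VW
  2-simplices (3): PTU, PTW, PVW

giving chain groups C_0 ≅ Z^8, C_1 ≅ Z^12, C_2 ≅ Z^3.

Boundary ∂_1: C_1 → C_0 sends each edge [p,q] (with p < q) to q − p. For instance
  ∂QU = U − Q.
As a 8×12 matrix over Z this has rank 7, with invariant factors (1,1,1,1,1,1,1).

∂_2: C_2 → C_1 maps a triangle to the signed sum of its edges. For instance
  ∂PTW = TW − PW + PT,
  ∂PTU = TU − PU + PT.
As a 12×3 matrix over Z this has rank 3, with invariant factors (1,1,1).

Reading off H_k = ker ∂_k / im ∂_{k+1}:

  H_2: rank ker ∂_2 − rank ∂_3 = (3 − 3) − 0 = 0, and there is no ∂_3, so H_2 = 0.

H_2 ≅ 0.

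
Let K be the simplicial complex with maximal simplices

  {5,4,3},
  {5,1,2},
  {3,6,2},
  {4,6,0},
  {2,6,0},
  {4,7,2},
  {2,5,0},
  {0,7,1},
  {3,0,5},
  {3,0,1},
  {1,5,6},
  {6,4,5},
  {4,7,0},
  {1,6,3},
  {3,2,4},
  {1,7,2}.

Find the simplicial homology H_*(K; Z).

H_0 = Z,  H_1 = Z^2,  H_2 = Z.

Order the vertices as 0 < 1 < 2 < 3 < 4 < 5 < 6 < 7. Listing each simplex with vertices in this order, K has dimension 2 with simplices:

  0-simplices (8): [0], [1], [2], [3], [4], [5], [6], [7]
  1-simplices (24): (24 of them)
  2-simplices (16): [0,1,3], [0,1,7], [0,2,5], [0,2,6], [0,3,5], [0,4,6], [0,4,7], [1,2,5], [1,2,7], [1,3,6], [1,5,6], [2,3,4], [2,3,6], [2,4,7], [3,4,5], [4,5,6]

giving chain groups C_0 ≅ Z^8, C_1 ≅ Z^24, C_2 ≅ Z^16.

Boundary ∂_1: C_1 → C_0 is given by ∂[p,q] = [q] − [p]. For instance
  ∂[5,6] = [6] − [5].
The 8×24 boundary matrix has rank 7 and Smith normal form diag(1,1,1,1,1,1,1).

∂_2: C_2 → C_1 acts by ∂[p,q,r] = [q,r] − [p,r] + [p,q]. For instance
  ∂[1,3,6] = [3,6] − [1,6] + [1,3],
  ∂[3,4,5] = [4,5] − [3,5] + [3,4].
The 24×16 boundary matrix has rank 15 and Smith normal form diag(1,1,1,1,1,1,1,1,1,1,1,1,1,1,1).

Now H_k = ker ∂_k / im ∂_{k+1}, so:

  H_0: rank C_0 − rank ∂_1 = 8 − 7 = 1, and the invariant factors of ∂_1 are all 1, so H_0 ≅ Z.
  H_1: rank ker ∂_1 − rank ∂_2 = (24 − 7) − 15 = 2, and the invariant factors of ∂_2 are all 1, so H_1 ≅ Z^2.
  H_2: rank ker ∂_2 − rank ∂_3 = (16 − 15) − 0 = 1, and there is no ∂_3, so H_2 ≅ Z.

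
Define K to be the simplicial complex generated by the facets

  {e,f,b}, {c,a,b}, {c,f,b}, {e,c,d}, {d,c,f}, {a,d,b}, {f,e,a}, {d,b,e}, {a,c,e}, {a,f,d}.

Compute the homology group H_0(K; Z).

Take the total order a < b < c < d < e < f on the vertex set. Then K (dimension 2) consists of the simplices:

  0-simplices (6): a, b, c, d, e, f
  1-simplices (15): ab, ac, ad, ae, af, bc, bd, be, bf, cd, ce, cf, de, df, ef
  2-simplices (10): abc, abd, ace, adf, aef, bcf, bde, bef, cde, cdf

Hence C_0 ≅ Z^6, C_1 ≅ Z^15, C_2 ≅ Z^10.

The boundary map ∂_1: C_1 → C_0 maps an edge to its endpoints' difference, ∂[p,q] = q − p.
This gives a 6×15 integer matrix of rank 5; reducing to Smith normal form yields diagonal entries (1,1,1,1,1).

Boundary ∂_2: C_2 → C_1 maps a triangle to the signed sum of its edges. For instance
  ∂abd = bd − ad + ab,
  ∂bef = ef − bf + be.
The 15×10 boundary matrix has rank 10 and Smith normal form diag(1,1,1,1,1,1,1,1,1,2).

Computing H_k = (kernel of ∂_k) / (image of ∂_{k+1}):

  H_0: rank C_0 − rank ∂_1 = 6 − 5 = 1, and the invariant factors of ∂_1 are all 1, so H_0 = Z.

H_0 = Z.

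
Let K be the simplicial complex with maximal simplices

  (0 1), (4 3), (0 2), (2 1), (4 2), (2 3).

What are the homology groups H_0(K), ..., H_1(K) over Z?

K has 5 vertices, 6 edges.
rank ∂_0 = 0, rank ∂_1 = 4 ⇒ b_0 = 5 − 0 − 4 = 1; all invariant factors of ∂_1 are 1 so no torsion. So H_0 = Z.
rank ∂_1 = 4, rank ∂_2 = 0 ⇒ b_1 = 6 − 4 − 0 = 2. So H_1 = Z^2.

H_0 = Z,  H_1 = Z^2.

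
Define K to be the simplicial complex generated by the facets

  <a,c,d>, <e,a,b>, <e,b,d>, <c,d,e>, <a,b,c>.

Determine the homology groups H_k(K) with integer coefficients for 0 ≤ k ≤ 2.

Take the total order a < b < c < d < e on the vertex set. Then K (dimension 2) consists of the simplices:

  0-simplices (5): a, b, c, d, e
  1-simplices (10): ab, ac, ad, ae, bc, bd, be, cd, ce, de
  2-simplices (5): abc, abe, acd, bde, cde

Hence C_0 ≅ Z^5, C_1 ≅ Z^10, C_2 ≅ Z^5.

The boundary map ∂_1: C_1 → C_0 maps an edge to its endpoints' difference, ∂[p,q] = q − p. For instance
  ∂ce = e − c.
This gives a 5×10 integer matrix of rank 4; reducing to Smith normal form yields diagonal entries (1,1,1,1).

The boundary map ∂_2: C_2 → C_1 acts by ∂[p,q,r] = [q,r] − [p,r] + [p,q]. For instance
  ∂abc = bc − ac + ab,
  ∂acd = cd − ad + ac.
The 10×5 boundary matrix has rank 5 and Smith normal form diag(1,1,1,1,1).

Reading off H_k = ker ∂_k / im ∂_{k+1}:

  H_0: rank C_0 − rank ∂_1 = 5 − 4 = 1, and the invariant factors of ∂_1 are all 1, so H_0 ≅ Z.
  H_1: rank ker ∂_1 − rank ∂_2 = (10 − 4) − 5 = 1, and the invariant factors of ∂_2 are all 1, so H_1 ≅ Z.
  H_2: rank ker ∂_2 − rank ∂_3 = (5 − 5) − 0 = 0, and there is no ∂_3, so H_2 ≅ 0.

(K is a triangulation of the Möbius band.)

H_0 ≅ Z,  H_1 ≅ Z,  H_2 = 0.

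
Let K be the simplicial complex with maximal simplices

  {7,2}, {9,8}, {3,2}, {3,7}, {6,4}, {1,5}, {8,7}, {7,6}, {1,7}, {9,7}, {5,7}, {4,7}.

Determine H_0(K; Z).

H_0 ≅ Z.

Fix the vertex order 1 < 2 < 3 < 4 < 5 < 6 < 7 < 8 < 9 and write every simplex with vertices in increasing order. Then dim K = 1 and the simplices of K are:

  0-simplices (9): [1], [2], [3], [4], [5], [6], [7], [8], [9]
  1-simplices (12): [1,5], [1,7], [2,3], [2,7], [3,7], [4,6], [4,7], [5,7], [6,7], [7,8], [7,9], [8,9]

Hence C_0 ≅ Z^9, C_1 ≅ Z^12.

∂_1: C_1 → C_0 sends each edge [p,q] (with p < q) to q − p.
The 9×12 boundary matrix has rank 8 and Smith normal form diag(1,1,1,1,1,1,1,1).

Computing H_k = (kernel of ∂_k) / (image of ∂_{k+1}):

  H_0: rank C_0 − rank ∂_1 = 9 − 8 = 1, and the invariant factors of ∂_1 are all 1, so H_0 = Z.

(K is a triangulation of a wedge of 4 circles.)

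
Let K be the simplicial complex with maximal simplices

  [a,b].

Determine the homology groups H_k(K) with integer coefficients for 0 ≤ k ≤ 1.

H_0 ≅ Z,  H_1 = 0.

Order the vertices as a < b. Listing each simplex with vertices in this order, K has dimension 1 with simplices:

  0-simplices (2): a, b
  1-simplices (1): ab

Hence C_0 ≅ Z^2, C_1 ≅ Z^1.

∂_1: C_1 → C_0 sends each edge [p,q] (with p < q) to q − p. For instance
  ∂ab = b − a.
The 2×1 boundary matrix has rank 1 and Smith normal form diag(1).

Reading off H_k = ker ∂_k / im ∂_{k+1}:

  H_0: rank C_0 − rank ∂_1 = 2 − 1 = 1, and the invariant factors of ∂_1 are all 1, so H_0 ≅ Z.
  H_1: rank ker ∂_1 − rank ∂_2 = (1 − 1) − 0 = 0, and there is no ∂_2, so H_1 ≅ 0.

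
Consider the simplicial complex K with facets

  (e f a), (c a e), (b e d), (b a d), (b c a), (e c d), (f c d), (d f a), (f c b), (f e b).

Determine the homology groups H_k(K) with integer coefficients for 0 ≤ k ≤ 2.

Fix the vertex order a < b < c < d < e < f and write every simplex with vertices in increasing order. Then dim K = 2 and the simplices of K are:

  0-simplices (6): a, b, c, d, e, f
  1-simplices (15): ab, ac, ad, ae, af, bc, bd, be, bf, cd, ce, cf, de, df, ef
  2-simplices (10): abc, abd, ace, adf, aef, bcf, bde, bef, cde, cdf

so the chain groups are C_0 ≅ Z^6, C_1 ≅ Z^15, C_2 ≅ Z^10.

Boundary ∂_1: C_1 → C_0 maps an edge to its endpoints' difference, ∂[p,q] = q − p. For instance
  ∂be = e − b.
The resulting 6×15 matrix has rank 5, and its Smith normal form has invariant factors (1,1,1,1,1).

∂_2: C_2 → C_1 acts by ∂[p,q,r] = [q,r] − [p,r] + [p,q]. For instance
  ∂bde = de − be + bd,
  ∂aef = ef − af + ae.
This gives a 15×10 integer matrix of rank 10; reducing to Smith normal form yields diagonal entries (1,1,1,1,1,1,1,1,1,2).

From H_k ≅ ker(∂_k) / im(∂_{k+1}) we obtain:

  H_0: rank C_0 − rank ∂_1 = 6 − 5 = 1, and the invariant factors of ∂_1 are all 1, so H_0 = Z.
  H_1: rank ker ∂_1 − rank ∂_2 = (15 − 5) − 10 = 0, and ∂_2 has invariant factor 2 > 1, so H_1 = Z_2.
  H_2: rank ker ∂_2 − rank ∂_3 = (10 − 10) − 0 = 0, and there is no ∂_3, so H_2 = 0.

As a check, the Euler characteristic is 6 − 15 + 10 = 1, which agrees with 1 − 0 + 0 = 1.

H_0 ≅ Z,  H_1 ≅ Z_2,  H_2 = 0.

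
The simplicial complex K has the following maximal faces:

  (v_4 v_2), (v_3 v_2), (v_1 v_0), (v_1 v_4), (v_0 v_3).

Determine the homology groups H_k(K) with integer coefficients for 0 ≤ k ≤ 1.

Order the vertices as v_0 < v_1 < v_2 < v_3 < v_4. Listing each simplex with vertices in this order, K has dimension 1 with simplices:

  0-simplices (5): [v_0], [v_1], [v_2], [v_3], [v_4]
  1-simplices (5): [v_0,v_1], [v_0,v_3], [v_1,v_4], [v_2,v_3], [v_2,v_4]

giving chain groups C_0 ≅ Z^5, C_1 ≅ Z^5.

∂_1: C_1 → C_0 sends each edge [p,q] (with p < q) to q − p. For instance
  ∂[v_2,v_4] = [v_4] − [v_2].
The resulting 5×5 matrix has rank 4, and its Smith normal form has invariant factors (1,1,1,1).

From H_k ≅ ker(∂_k) / im(∂_{k+1}) we obtain:

  H_0: rank C_0 − rank ∂_1 = 5 − 4 = 1, and the invariant factors of ∂_1 are all 1, so H_0 ≅ Z.
  H_1: rank ker ∂_1 − rank ∂_2 = (5 − 4) − 0 = 1, and there is no ∂_2, so H_1 ≅ Z.

H_0 ≅ Z,  H_1 ≅ Z.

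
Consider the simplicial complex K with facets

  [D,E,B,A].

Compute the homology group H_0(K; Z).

K has 4 vertices, 6 edges, 4 triangles, 1 3-simplex.
rank ∂_0 = 0, rank ∂_1 = 3 ⇒ b_0 = 4 − 0 − 3 = 1; all invariant factors of ∂_1 are 1 so no torsion. So H_0 ≅ Z.

H_0 = Z.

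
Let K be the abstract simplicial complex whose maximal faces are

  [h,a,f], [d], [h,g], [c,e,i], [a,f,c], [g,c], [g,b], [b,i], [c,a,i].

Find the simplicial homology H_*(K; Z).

We work with the vertex ordering a < b < c < d < e < f < g < h < i. The simplices of K, each written with vertices in increasing order, are:

  0-simplices (9): a, b, c, d, e, f, g, h, i
  1-simplices (13): ac, af, ah, ai, bg, bi, ce, cf, cg, ci, ei, fh, gh
  2-simplices (4): acf, aci, afh, cei

so the chain groups are C_0 ≅ Z^9, C_1 ≅ Z^13, C_2 ≅ Z^4.

The boundary map ∂_1: C_1 → C_0 maps an edge to its endpoints' difference, ∂[p,q] = q − p.
As a 9×13 matrix over Z this has rank 7, with invariant factors (1,1,1,1,1,1,1).

The boundary map ∂_2: C_2 → C_1 acts by ∂[p,q,r] = [q,r] − [p,r] + [p,q]. For instance
  ∂cei = ei − ci + ce,
  ∂aci = ci − ai + ac.
The resulting 13×4 matrix has rank 4, and its Smith normal form has invariant factors (1,1,1,1).

From H_k ≅ ker(∂_k) / im(∂_{k+1}) we obtain:

  H_0: rank C_0 − rank ∂_1 = 9 − 7 = 2, and the invariant factors of ∂_1 are all 1, so H_0 = Z^2.
  H_1: rank ker ∂_1 − rank ∂_2 = (13 − 7) − 4 = 2, and the invariant factors of ∂_2 are all 1, so H_1 = Z^2.
  H_2: rank ker ∂_2 − rank ∂_3 = (4 − 4) − 0 = 0, and there is no ∂_3, so H_2 = 0.

H_0 = Z^2,  H_1 = Z^2,  H_2 = 0.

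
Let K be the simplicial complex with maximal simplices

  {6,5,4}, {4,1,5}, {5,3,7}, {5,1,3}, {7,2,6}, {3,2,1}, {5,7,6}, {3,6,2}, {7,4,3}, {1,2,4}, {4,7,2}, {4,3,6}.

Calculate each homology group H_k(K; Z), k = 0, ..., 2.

Order the vertices as 1 < 2 < 3 < 4 < 5 < 6 < 7. Listing each simplex with vertices in this order, K has dimension 2 with simplices:

  0-simplices (7): [1], [2], [3], [4], [5], [6], [7]
  1-simplices (18): [1,2], [1,3], [1,4], [1,5], [2,3], [2,4], [2,6], [2,7], [3,4], [3,5], [3,6], [3,7], [4,5], [4,6], [4,7], [5,6], [5,7], [6,7]
  2-simplices (12): [1,2,3], [1,2,4], [1,3,5], [1,4,5], [2,3,6], [2,4,7], [2,6,7], [3,4,6], [3,4,7], [3,5,7], [4,5,6], [5,6,7]

Hence C_0 ≅ Z^7, C_1 ≅ Z^18, C_2 ≅ Z^12.

The boundary map ∂_1: C_1 → C_0 is given by ∂[p,q] = [q] − [p].
The 7×18 boundary matrix has rank 6 and Smith normal form diag(1,1,1,1,1,1).

The boundary map ∂_2: C_2 → C_1 maps a triangle to the signed sum of its edges. For instance
  ∂[5,6,7] = [6,7] − [5,7] + [5,6],
  ∂[1,4,5] = [4,5] − [1,5] + [1,4].
The resulting 18×12 matrix has rank 12, and its Smith normal form has invariant factors (1,1,1,1,1,1,1,1,1,1,1,2).

From H_k ≅ ker(∂_k) / im(∂_{k+1}) we obtain:

  H_0: rank C_0 − rank ∂_1 = 7 − 6 = 1, and the invariant factors of ∂_1 are all 1, so H_0 ≅ Z.
  H_1: rank ker ∂_1 − rank ∂_2 = (18 − 6) − 12 = 0, and ∂_2 has invariant factor 2 > 1, so H_1 ≅ Z/2.
  H_2: rank ker ∂_2 − rank ∂_3 = (12 − 12) − 0 = 0, and there is no ∂_3, so H_2 ≅ 0.

H_0 ≅ Z,  H_1 ≅ Z/2,  H_2 = 0.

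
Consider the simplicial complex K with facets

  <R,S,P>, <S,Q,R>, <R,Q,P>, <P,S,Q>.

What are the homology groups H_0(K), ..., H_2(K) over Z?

H_0 = Z,  H_1 = 0,  H_2 = Z.

Fix the vertex order P < Q < R < S and write every simplex with vertices in increasing order. Then dim K = 2 and the simplices of K are:

  0-simplices (4): P, Q, R, S
  1-simplices (6): PQ, PR, PS, QR, QS, RS
  2-simplices (4): PQR, PQS, PRS, QRS

so the chain groups are C_0 ≅ Z^4, C_1 ≅ Z^6, C_2 ≅ Z^4.

The boundary map ∂_1: C_1 → C_0 maps an edge to its endpoints' difference, ∂[p,q] = q − p. For instance
  ∂RS = S − R.
The 4×6 boundary matrix has rank 3 and Smith normal form diag(1,1,1).

∂_2: C_2 → C_1 maps a triangle to the signed sum of its edges. For instance
  ∂PQS = QS − PS + PQ,
  ∂QRS = RS − QS + QR.
As a 6×4 matrix over Z this has rank 3, with invariant factors (1,1,1).

Reading off H_k = ker ∂_k / im ∂_{k+1}:

  H_0: rank C_0 − rank ∂_1 = 4 − 3 = 1, and the invariant factors of ∂_1 are all 1, so H_0 = Z.
  H_1: rank ker ∂_1 − rank ∂_2 = (6 − 3) − 3 = 0, and the invariant factors of ∂_2 are all 1, so H_1 = 0.
  H_2: rank ker ∂_2 − rank ∂_3 = (4 − 3) − 0 = 1, and there is no ∂_3, so H_2 = Z.

As a check, the Euler characteristic is 4 − 6 + 4 = 2, which agrees with 1 − 0 + 1 = 2.
(K is a triangulation of the 2-sphere S^2.)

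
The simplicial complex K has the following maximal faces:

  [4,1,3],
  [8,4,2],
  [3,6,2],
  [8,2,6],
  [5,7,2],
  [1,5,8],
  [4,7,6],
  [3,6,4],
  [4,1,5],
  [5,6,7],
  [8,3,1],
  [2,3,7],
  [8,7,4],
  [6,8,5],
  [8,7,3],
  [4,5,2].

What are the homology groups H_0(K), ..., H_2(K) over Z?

Take the total order 1 < 2 < 3 < 4 < 5 < 6 < 7 < 8 on the vertex set. Then K (dimension 2) consists of the simplices:

  0-simplices (8): [1], [2], [3], [4], [5], [6], [7], [8]
  1-simplices (24): (24 of them)
  2-simplices (16): [1,3,4], [1,3,8], [1,4,5], [1,5,8], [2,3,6], [2,3,7], [2,4,5], [2,4,8], [2,5,7], [2,6,8], [3,4,6], [3,7,8], [4,6,7], [4,7,8], [5,6,7], [5,6,8]

giving chain groups C_0 ≅ Z^8, C_1 ≅ Z^24, C_2 ≅ Z^16.

∂_1: C_1 → C_0 sends each edge [p,q] (with p < q) to q − p. For instance
  ∂[4,8] = [8] − [4].
This gives a 8×24 integer matrix of rank 7; reducing to Smith normal form yields diagonal entries (1,1,1,1,1,1,1).

∂_2: C_2 → C_1 acts by ∂[p,q,r] = [q,r] − [p,r] + [p,q]. For instance
  ∂[2,3,6] = [3,6] − [2,6] + [2,3],
  ∂[2,4,5] = [4,5] − [2,5] + [2,4].
The 24×16 boundary matrix has rank 15 and Smith normal form diag(1,1,1,1,1,1,1,1,1,1,1,1,1,1,1).

Computing H_k = (kernel of ∂_k) / (image of ∂_{k+1}):

  H_0: rank C_0 − rank ∂_1 = 8 − 7 = 1, and the invariant factors of ∂_1 are all 1, so H_0 ≅ Z.
  H_1: rank ker ∂_1 − rank ∂_2 = (24 − 7) − 15 = 2, and the invariant factors of ∂_2 are all 1, so H_1 ≅ Z^2.
  H_2: rank ker ∂_2 − rank ∂_3 = (16 − 15) − 0 = 1, and there is no ∂_3, so H_2 ≅ Z.

H_0 = Z,  H_1 = Z^2,  H_2 = Z.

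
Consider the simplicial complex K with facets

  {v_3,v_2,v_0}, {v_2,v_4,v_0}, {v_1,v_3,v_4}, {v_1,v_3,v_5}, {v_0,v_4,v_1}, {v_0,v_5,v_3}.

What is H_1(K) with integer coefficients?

H_1 = Z.

K has 6 vertices, 12 edges, 6 triangles.
rank ∂_1 = 5, rank ∂_2 = 6 ⇒ b_1 = 12 − 5 − 6 = 1; all invariant factors of ∂_2 are 1 so no torsion. So H_1 = Z.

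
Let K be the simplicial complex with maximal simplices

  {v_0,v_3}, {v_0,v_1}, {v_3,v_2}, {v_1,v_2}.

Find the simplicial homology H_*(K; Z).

H_0 ≅ Z,  H_1 ≅ Z.

Order the vertices as v_0 < v_1 < v_2 < v_3. Listing each simplex with vertices in this order, K has dimension 1 with simplices:

  0-simplices (4): [v_0], [v_1], [v_2], [v_3]
  1-simplices (4): [v_0,v_1], [v_0,v_3], [v_1,v_2], [v_2,v_3]

so the chain groups are C_0 ≅ Z^4, C_1 ≅ Z^4.

∂_1: C_1 → C_0 is given by ∂[p,q] = [q] − [p]. For instance
  ∂[v_0,v_1] = [v_1] − [v_0].
The 4×4 boundary matrix has rank 3 and Smith normal form diag(1,1,1).

Reading off H_k = ker ∂_k / im ∂_{k+1}:

  H_0: rank C_0 − rank ∂_1 = 4 − 3 = 1, and the invariant factors of ∂_1 are all 1, so H_0 ≅ Z.
  H_1: rank ker ∂_1 − rank ∂_2 = (4 − 3) − 0 = 1, and there is no ∂_2, so H_1 ≅ Z.

As a check, the Euler characteristic is 4 − 4 = 0, which agrees with 1 − 1 = 0.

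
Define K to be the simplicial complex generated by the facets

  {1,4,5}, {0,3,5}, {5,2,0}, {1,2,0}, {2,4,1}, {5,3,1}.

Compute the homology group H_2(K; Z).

H_2 = 0.

We work with the vertex ordering 0 < 1 < 2 < 3 < 4 < 5. The simplices of K, each written with vertices in increasing order, are:

  0-simplices (6): [0], [1], [2], [3], [4], [5]
  1-simplices (12): [0,1], [0,2], [0,3], [0,5], [1,2], [1,3], [1,4], [1,5], [2,4], [2,5], [3,5], [4,5]
  2-simplices (6): [0,1,2], [0,2,5], [0,3,5], [1,2,4], [1,3,5], [1,4,5]

so the chain groups are C_0 ≅ Z^6, C_1 ≅ Z^12, C_2 ≅ Z^6.

Boundary ∂_1: C_1 → C_0 is given by ∂[p,q] = [q] − [p]. For instance
  ∂[1,4] = [4] − [1].
The resulting 6×12 matrix has rank 5, and its Smith normal form has invariant factors (1,1,1,1,1).

∂_2: C_2 → C_1 acts by ∂[p,q,r] = [q,r] − [p,r] + [p,q]. For instance
  ∂[1,4,5] = [4,5] − [1,5] + [1,4],
  ∂[0,1,2] = [1,2] − [0,2] + [0,1].
As a 12×6 matrix over Z this has rank 6, with invariant factors (1,1,1,1,1,1).

Computing H_k = (kernel of ∂_k) / (image of ∂_{k+1}):

  H_2: rank ker ∂_2 − rank ∂_3 = (6 − 6) − 0 = 0, and there is no ∂_3, so H_2 = 0.

(K is a triangulation of the cylinder S^1 x I.)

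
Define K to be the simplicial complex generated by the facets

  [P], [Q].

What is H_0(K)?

Take the total order P < Q on the vertex set. Then K (dimension 0) consists of the simplices:

  0-simplices (2): P, Q

so the chain groups are C_0 ≅ Z^2.

Computing H_k = (kernel of ∂_k) / (image of ∂_{k+1}):

  H_0: rank C_0 − rank ∂_1 = 2 − 0 = 2, and there is no ∂_1, so H_0 ≅ Z^2.

(K is a triangulation of a set of 2 points.)

H_0 = Z^2.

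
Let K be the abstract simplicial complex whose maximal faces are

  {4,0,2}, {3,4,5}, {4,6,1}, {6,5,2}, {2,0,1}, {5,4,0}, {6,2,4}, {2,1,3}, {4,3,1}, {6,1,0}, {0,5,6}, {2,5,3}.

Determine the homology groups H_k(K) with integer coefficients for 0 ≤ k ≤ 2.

We work with the vertex ordering 0 < 1 < 2 < 3 < 4 < 5 < 6. The simplices of K, each written with vertices in increasing order, are:

  0-simplices (7): [0], [1], [2], [3], [4], [5], [6]
  1-simplices (18): [0,1], [0,2], [0,4], [0,5], [0,6], [1,2], [1,3], [1,4], [1,6], [2,3], [2,4], [2,5], [2,6], [3,4], [3,5], [4,5], [4,6], [5,6]
  2-simplices (12): [0,1,2], [0,1,6], [0,2,4], [0,4,5], [0,5,6], [1,2,3], [1,3,4], [1,4,6], [2,3,5], [2,4,6], [2,5,6], [3,4,5]

giving chain groups C_0 ≅ Z^7, C_1 ≅ Z^18, C_2 ≅ Z^12.

∂_1: C_1 → C_0 maps an edge to its endpoints' difference, ∂[p,q] = q − p. For instance
  ∂[3,4] = [4] − [3].
The resulting 7×18 matrix has rank 6, and its Smith normal form has invariant factors (1,1,1,1,1,1).

Boundary ∂_2: C_2 → C_1 maps a triangle to the signed sum of its edges. For instance
  ∂[0,1,6] = [1,6] − [0,6] + [0,1],
  ∂[0,2,4] = [2,4] − [0,4] + [0,2].
The 18×12 boundary matrix has rank 12 and Smith normal form diag(1,1,1,1,1,1,1,1,1,1,1,2).

Now H_k = ker ∂_k / im ∂_{k+1}, so:

  H_0: rank C_0 − rank ∂_1 = 7 − 6 = 1, and the invariant factors of ∂_1 are all 1, so H_0 ≅ Z.
  H_1: rank ker ∂_1 − rank ∂_2 = (18 − 6) − 12 = 0, and ∂_2 has invariant factor 2 > 1, so H_1 ≅ Z_2.
  H_2: rank ker ∂_2 − rank ∂_3 = (12 − 12) − 0 = 0, and there is no ∂_3, so H_2 ≅ 0.

As a check, the Euler characteristic is 7 − 18 + 12 = 1, which agrees with 1 − 0 + 0 = 1.
(K is a triangulation of the real projective plane RP^2.)

H_0 ≅ Z,  H_1 ≅ Z_2,  H_2 = 0.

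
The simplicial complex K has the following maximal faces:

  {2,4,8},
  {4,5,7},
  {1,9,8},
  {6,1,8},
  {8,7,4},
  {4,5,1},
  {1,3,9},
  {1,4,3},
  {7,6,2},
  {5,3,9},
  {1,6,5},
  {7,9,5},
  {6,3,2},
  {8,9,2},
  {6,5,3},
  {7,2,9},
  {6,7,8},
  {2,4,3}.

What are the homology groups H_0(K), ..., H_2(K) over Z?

H_0 = Z,  H_1 = Z ⊕ Z/2Z,  H_2 = 0.

We work with the vertex ordering 1 < 2 < 3 < 4 < 5 < 6 < 7 < 8 < 9. The simplices of K, each written with vertices in increasing order, are:

  0-simplices (9): [1], [2], [3], [4], [5], [6], [7], [8], [9]
  1-simplices (27): (27 of them)
  2-simplices (18): [1,3,4], [1,3,9], [1,4,5], [1,5,6], [1,6,8], [1,8,9], [2,3,4], [2,3,6], [2,4,8], [2,6,7], [2,7,9], [2,8,9], [3,5,6], [3,5,9], [4,5,7], [4,7,8], [5,7,9], [6,7,8]

so the chain groups are C_0 ≅ Z^9, C_1 ≅ Z^27, C_2 ≅ Z^18.

Boundary ∂_1: C_1 → C_0 sends each edge [p,q] (with p < q) to q − p. For instance
  ∂[1,5] = [5] − [1].
The 9×27 boundary matrix has rank 8 and Smith normal form diag(1,1,1,1,1,1,1,1).

Boundary ∂_2: C_2 → C_1 sends each 2-simplex [p,q,r] to [q,r] − [p,r] + [p,q]. For instance
  ∂[2,6,7] = [6,7] − [2,7] + [2,6],
  ∂[1,6,8] = [6,8] − [1,8] + [1,6].
The resulting 27×18 matrix has rank 18, and its Smith normal form has invariant factors (1,1,1,1,1,1,1,1,1,1,1,1,1,1,1,1,1,2).

Computing H_k = (kernel of ∂_k) / (image of ∂_{k+1}):

  H_0: rank C_0 − rank ∂_1 = 9 − 8 = 1, and the invariant factors of ∂_1 are all 1, so H_0 = Z.
  H_1: rank ker ∂_1 − rank ∂_2 = (27 − 8) − 18 = 1, and ∂_2 has invariant factor 2 > 1, so H_1 = Z ⊕ Z/2Z.
  H_2: rank ker ∂_2 − rank ∂_3 = (18 − 18) − 0 = 0, and there is no ∂_3, so H_2 = 0.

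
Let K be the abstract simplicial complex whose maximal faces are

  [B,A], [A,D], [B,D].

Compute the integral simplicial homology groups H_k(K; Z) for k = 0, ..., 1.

H_0 ≅ Z,  H_1 ≅ Z.

We work with the vertex ordering A < B < D. The simplices of K, each written with vertices in increasing order, are:

  0-simplices (3): A, B, D
  1-simplices (3): AB, AD, BD

Hence C_0 ≅ Z^3, C_1 ≅ Z^3.

∂_1: C_1 → C_0 sends each edge [p,q] (with p < q) to q − p. For instance
  ∂AB = B − A.
As a 3×3 matrix over Z this has rank 2, with invariant factors (1,1).

Computing H_k = (kernel of ∂_k) / (image of ∂_{k+1}):

  H_0: rank C_0 − rank ∂_1 = 3 − 2 = 1, and the invariant factors of ∂_1 are all 1, so H_0 = Z.
  H_1: rank ker ∂_1 − rank ∂_2 = (3 − 2) − 0 = 1, and there is no ∂_2, so H_1 = Z.

As a check, the Euler characteristic is 3 − 3 = 0, which agrees with 1 − 1 = 0.
(K is a triangulation of the circle S^1.)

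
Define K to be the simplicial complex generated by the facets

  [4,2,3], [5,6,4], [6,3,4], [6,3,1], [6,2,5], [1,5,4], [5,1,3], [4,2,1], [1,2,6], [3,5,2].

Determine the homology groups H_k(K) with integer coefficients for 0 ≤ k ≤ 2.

Order the vertices as 1 < 2 < 3 < 4 < 5 < 6. Listing each simplex with vertices in this order, K has dimension 2 with simplices:

  0-simplices (6): [1], [2], [3], [4], [5], [6]
  1-simplices (15): [1,2], [1,3], [1,4], [1,5], [1,6], [2,3], [2,4], [2,5], [2,6], [3,4], [3,5], [3,6], [4,5], [4,6], [5,6]
  2-simplices (10): [1,2,4], [1,2,6], [1,3,5], [1,3,6], [1,4,5], [2,3,4], [2,3,5], [2,5,6], [3,4,6], [4,5,6]

Hence C_0 ≅ Z^6, C_1 ≅ Z^15, C_2 ≅ Z^10.

Boundary ∂_1: C_1 → C_0 sends each edge [p,q] (with p < q) to q − p.
This gives a 6×15 integer matrix of rank 5; reducing to Smith normal form yields diagonal entries (1,1,1,1,1).

The boundary map ∂_2: C_2 → C_1 acts by ∂[p,q,r] = [q,r] − [p,r] + [p,q]. For instance
  ∂[4,5,6] = [5,6] − [4,6] + [4,5],
  ∂[1,4,5] = [4,5] − [1,5] + [1,4].
The 15×10 boundary matrix has rank 10 and Smith normal form diag(1,1,1,1,1,1,1,1,1,2).

From H_k ≅ ker(∂_k) / im(∂_{k+1}) we obtain:

  H_0: rank C_0 − rank ∂_1 = 6 − 5 = 1, and the invariant factors of ∂_1 are all 1, so H_0 ≅ Z.
  H_1: rank ker ∂_1 − rank ∂_2 = (15 − 5) − 10 = 0, and ∂_2 has invariant factor 2 > 1, so H_1 ≅ Z/2Z.
  H_2: rank ker ∂_2 − rank ∂_3 = (10 − 10) − 0 = 0, and there is no ∂_3, so H_2 ≅ 0.

H_0 ≅ Z,  H_1 ≅ Z/2Z,  H_2 = 0.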